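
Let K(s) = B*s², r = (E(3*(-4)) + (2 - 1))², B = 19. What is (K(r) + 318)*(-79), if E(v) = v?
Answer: -22001263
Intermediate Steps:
r = 121 (r = (3*(-4) + (2 - 1))² = (-12 + 1)² = (-11)² = 121)
K(s) = 19*s²
(K(r) + 318)*(-79) = (19*121² + 318)*(-79) = (19*14641 + 318)*(-79) = (278179 + 318)*(-79) = 278497*(-79) = -22001263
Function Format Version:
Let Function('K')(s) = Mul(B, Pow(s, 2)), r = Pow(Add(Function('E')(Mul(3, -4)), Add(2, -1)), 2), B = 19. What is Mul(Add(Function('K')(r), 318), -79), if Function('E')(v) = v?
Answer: -22001263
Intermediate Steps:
r = 121 (r = Pow(Add(Mul(3, -4), Add(2, -1)), 2) = Pow(Add(-12, 1), 2) = Pow(-11, 2) = 121)
Function('K')(s) = Mul(19, Pow(s, 2))
Mul(Add(Function('K')(r), 318), -79) = Mul(Add(Mul(19, Pow(121, 2)), 318), -79) = Mul(Add(Mul(19, 14641), 318), -79) = Mul(Add(278179, 318), -79) = Mul(278497, -79) = -22001263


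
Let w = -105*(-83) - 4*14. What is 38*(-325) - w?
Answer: -21009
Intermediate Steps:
w = 8659 (w = 8715 - 56 = 8659)
38*(-325) - w = 38*(-325) - 1*8659 = -12350 - 8659 = -21009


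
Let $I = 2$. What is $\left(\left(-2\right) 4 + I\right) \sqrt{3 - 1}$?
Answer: $- 6 \sqrt{2} \approx -8.4853$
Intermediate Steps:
$\left(\left(-2\right) 4 + I\right) \sqrt{3 - 1} = \left(\left(-2\right) 4 + 2\right) \sqrt{3 - 1} = \left(-8 + 2\right) \sqrt{2} = - 6 \sqrt{2}$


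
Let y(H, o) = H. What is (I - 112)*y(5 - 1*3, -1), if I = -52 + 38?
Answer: -252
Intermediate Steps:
I = -14
(I - 112)*y(5 - 1*3, -1) = (-14 - 112)*(5 - 1*3) = -126*(5 - 3) = -126*2 = -252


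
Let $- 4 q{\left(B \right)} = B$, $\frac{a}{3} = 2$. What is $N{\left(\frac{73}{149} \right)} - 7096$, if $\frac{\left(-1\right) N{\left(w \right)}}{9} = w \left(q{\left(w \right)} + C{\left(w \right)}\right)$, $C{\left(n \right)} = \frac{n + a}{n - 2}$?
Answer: $- \frac{15710558339}{2220100} \approx -7076.5$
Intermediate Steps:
$a = 6$ ($a = 3 \cdot 2 = 6$)
$q{\left(B \right)} = - \frac{B}{4}$
$C{\left(n \right)} = \frac{6 + n}{-2 + n}$ ($C{\left(n \right)} = \frac{n + 6}{n - 2} = \frac{6 + n}{-2 + n}$)
$N{\left(w \right)} = - 9 w \left(- \frac{w}{4} + \frac{6 + w}{-2 + w}\right)$
$N{\left(\frac{73}{149} \right)} - 7096 = \frac{9 \cdot \frac{73}{149} \left(-24 + \left(\frac{73}{149}\right)^{2} - 6 \cdot \frac{73}{149}\right)}{4 \left(-2 + \frac{73}{149}\right)} - 7096 = \frac{9 \cdot 73 \cdot \frac{1}{149} \left(-24 + \left(73 \cdot \frac{1}{149}\right)^{2} - 6 \cdot 73 \cdot \frac{1}{149}\right)}{4 \left(-2 + 73 \cdot \frac{1}{149}\right)} - 7096 = \frac{9}{4} \cdot \frac{73}{149} \frac{1}{-2 + \frac{73}{149}} \left(-24 + \left(\frac{73}{149}\right)^{2} - \frac{438}{149}\right) - 7096 = \frac{9}{4} \cdot \frac{73}{149} \frac{1}{- \frac{225}{149}} \left(-24 + \frac{5329}{22201} - \frac{438}{149}\right) - 7096 = \frac{9}{4} \cdot \frac{73}{149} \left(- \frac{149}{225}\right) \left(- \frac{592757}{22201}\right) - 7096 = \frac{43271261}{2220100} - 7096 = - \frac{15710558339}{2220100}$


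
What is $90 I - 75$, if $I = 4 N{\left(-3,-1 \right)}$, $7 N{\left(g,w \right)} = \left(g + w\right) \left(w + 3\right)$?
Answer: $- \frac{3405}{7} \approx -486.43$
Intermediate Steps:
$N{\left(g,w \right)} = \frac{\left(3 + w\right) \left(g + w\right)}{7}$ ($N{\left(g,w \right)} = \frac{\left(g + w\right) \left(w + 3\right)}{7} = \frac{\left(g + w\right) \left(3 + w\right)}{7} = \frac{\left(3 + w\right) \left(g + w\right)}{7}$)
$I = - \frac{32}{7}$ ($I = 4 \left(\frac{\left(-1\right)^{2}}{7} + \frac{3}{7} \left(-3\right) + \frac{3}{7} \left(-1\right) + \frac{1}{7} \left(-3\right) \left(-1\right)\right) = 4 \left(\frac{1}{7} \cdot 1 - \frac{9}{7} - \frac{3}{7} + \frac{3}{7}\right) = 4 \left(\frac{1}{7} - \frac{9}{7} - \frac{3}{7} + \frac{3}{7}\right) = 4 \left(- \frac{8}{7}\right) = - \frac{32}{7} \approx -4.5714$)
$90 I - 75 = 90 \left(- \frac{32}{7}\right) - 75 = - \frac{2880}{7} - 75 = - \frac{3405}{7}$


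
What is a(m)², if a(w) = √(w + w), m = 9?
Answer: 18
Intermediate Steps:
a(w) = √2*√w (a(w) = √(2*w) = √2*√w)
a(m)² = (√2*√9)² = (√2*3)² = (3*√2)² = 18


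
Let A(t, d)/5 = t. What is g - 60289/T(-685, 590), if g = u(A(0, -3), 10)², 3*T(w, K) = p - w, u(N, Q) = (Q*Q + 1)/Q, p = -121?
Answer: -513889/2350 ≈ -218.68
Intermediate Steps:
A(t, d) = 5*t
u(N, Q) = (1 + Q²)/Q (u(N, Q) = (Q² + 1)/Q = (1 + Q²)/Q)
T(w, K) = -121/3 - w/3 (T(w, K) = (-121 - w)/3 = -121/3 - w/3)
g = 10201/100 (g = (10 + 1/10)² = (10 + ⅒)² = (101/10)² = 10201/100 ≈ 102.01)
g - 60289/T(-685, 590) = 10201/100 - 60289/(-121/3 - ⅓*(-685)) = 10201/100 - 60289/(-121/3 + 685/3) = 10201/100 - 60289/188 = -513889/2350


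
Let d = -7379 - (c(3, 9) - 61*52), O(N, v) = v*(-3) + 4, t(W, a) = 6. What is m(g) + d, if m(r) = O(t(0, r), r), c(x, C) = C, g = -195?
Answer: -3627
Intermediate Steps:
O(N, v) = 4 - 3*v (O(N, v) = -3*v + 4 = 4 - 3*v)
m(r) = 4 - 3*r
d = -4216 (d = -7379 - (9 - 61*52) = -7379 - (9 - 3172) = -7379 - 1*(-3163) = -7379 + 3163 = -4216)
m(g) + d = (4 - 3*(-195)) - 4216 = (4 + 585) - 4216 = 589 - 4216 = -3627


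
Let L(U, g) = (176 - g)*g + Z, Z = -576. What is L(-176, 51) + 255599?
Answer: 261398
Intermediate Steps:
L(U, g) = -576 + g*(176 - g) (L(U, g) = (176 - g)*g - 576 = g*(176 - g) - 576 = -576 + g*(176 - g))
L(-176, 51) + 255599 = (-576 - 1*51**2 + 176*51) + 255599 = (-576 - 1*2601 + 8976) + 255599 = (-576 - 2601 + 8976) + 255599 = 5799 + 255599 = 261398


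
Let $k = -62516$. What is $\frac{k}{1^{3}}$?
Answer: $-62516$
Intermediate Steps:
$\frac{k}{1^{3}} = - \frac{62516}{1^{3}} = - \frac{62516}{1} = \left(-62516\right) 1 = -62516$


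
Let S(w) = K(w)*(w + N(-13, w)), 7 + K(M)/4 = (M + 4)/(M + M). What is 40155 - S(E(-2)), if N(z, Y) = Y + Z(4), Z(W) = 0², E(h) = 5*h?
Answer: 39619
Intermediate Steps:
Z(W) = 0
N(z, Y) = Y (N(z, Y) = Y + 0 = Y)
K(M) = -28 + 2*(4 + M)/M (K(M) = -28 + 4*((M + 4)/(M + M)) = -28 + 4*((4 + M)/((2*M))) = -28 + 4*((4 + M)*(1/(2*M))) = -28 + 4*((4 + M)/(2*M)) = -28 + 2*(4 + M)/M)
S(w) = 2*w*(-26 + 8/w) (S(w) = (-26 + 8/w)*(w + w) = (-26 + 8/w)*(2*w) = 2*w*(-26 + 8/w))
40155 - S(E(-2)) = 40155 - (16 - 260*(-2)) = 40155 - (16 - 52*(-10)) = 40155 - (16 + 520) = 40155 - 1*536 = 40155 - 536 = 39619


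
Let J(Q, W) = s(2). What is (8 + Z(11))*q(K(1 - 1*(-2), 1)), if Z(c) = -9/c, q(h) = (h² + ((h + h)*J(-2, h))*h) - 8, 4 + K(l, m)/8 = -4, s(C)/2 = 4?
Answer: 5500296/11 ≈ 5.0003e+5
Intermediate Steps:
s(C) = 8 (s(C) = 2*4 = 8)
J(Q, W) = 8
K(l, m) = -64 (K(l, m) = -32 + 8*(-4) = -32 - 32 = -64)
q(h) = -8 + 17*h² (q(h) = (h² + ((h + h)*8)*h) - 8 = (h² + ((2*h)*8)*h) - 8 = (h² + (16*h)*h) - 8 = (h² + 16*h²) - 8 = 17*h² - 8 = -8 + 17*h²)
(8 + Z(11))*q(K(1 - 1*(-2), 1)) = (8 - 9/11)*(-8 + 17*(-64)²) = (8 - 9*1/11)*(-8 + 17*4096) = (8 - 9/11)*(-8 + 69632) = (79/11)*69624 = 5500296/11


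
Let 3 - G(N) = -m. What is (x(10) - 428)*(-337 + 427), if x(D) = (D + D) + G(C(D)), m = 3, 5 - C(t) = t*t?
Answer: -36180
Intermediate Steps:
C(t) = 5 - t² (C(t) = 5 - t*t = 5 - t²)
G(N) = 6 (G(N) = 3 - (-1)*3 = 3 - 1*(-3) = 3 + 3 = 6)
x(D) = 6 + 2*D (x(D) = (D + D) + 6 = 2*D + 6 = 6 + 2*D)
(x(10) - 428)*(-337 + 427) = ((6 + 2*10) - 428)*(-337 + 427) = ((6 + 20) - 428)*90 = (26 - 428)*90 = -402*90 = -36180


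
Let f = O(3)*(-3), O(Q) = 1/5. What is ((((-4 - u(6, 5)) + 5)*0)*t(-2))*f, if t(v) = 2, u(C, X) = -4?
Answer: 0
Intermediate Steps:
O(Q) = 1/5
f = -3/5 (f = (1/5)*(-3) = -3/5 ≈ -0.60000)
((((-4 - u(6, 5)) + 5)*0)*t(-2))*f = ((((-4 - 1*(-4)) + 5)*0)*2)*(-3/5) = ((((-4 + 4) + 5)*0)*2)*(-3/5) = (((0 + 5)*0)*2)*(-3/5) = ((5*0)*2)*(-3/5) = (0*2)*(-3/5) = 0*(-3/5) = 0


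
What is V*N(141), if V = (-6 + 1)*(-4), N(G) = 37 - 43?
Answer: -120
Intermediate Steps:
N(G) = -6
V = 20 (V = -5*(-4) = 20)
V*N(141) = 20*(-6) = -120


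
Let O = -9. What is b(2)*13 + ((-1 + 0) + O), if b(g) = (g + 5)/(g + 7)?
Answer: ⅑ ≈ 0.11111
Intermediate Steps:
b(g) = (5 + g)/(7 + g)
b(2)*13 + ((-1 + 0) + O) = ((5 + 2)/(7 + 2))*13 + ((-1 + 0) - 9) = (7/9)*13 + (-1 - 9) = ((⅑)*7)*13 - 10 = (7/9)*13 - 10 = 91/9 - 10 = ⅑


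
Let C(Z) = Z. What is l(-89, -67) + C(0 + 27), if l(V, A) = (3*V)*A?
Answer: 17916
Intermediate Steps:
l(V, A) = 3*A*V
l(-89, -67) + C(0 + 27) = 3*(-67)*(-89) + (0 + 27) = 17889 + 27 = 17916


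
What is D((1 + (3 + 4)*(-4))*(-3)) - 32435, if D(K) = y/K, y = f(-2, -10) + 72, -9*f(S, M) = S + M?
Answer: -7881485/243 ≈ -32434.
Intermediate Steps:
f(S, M) = -M/9 - S/9 (f(S, M) = -(S + M)/9 = -(M + S)/9 = -M/9 - S/9)
y = 220/3 (y = (-⅑*(-10) - ⅑*(-2)) + 72 = (10/9 + 2/9) + 72 = 4/3 + 72 = 220/3 ≈ 73.333)
D(K) = 220/(3*K)
D((1 + (3 + 4)*(-4))*(-3)) - 32435 = 220/(3*(((1 + (3 + 4)*(-4))*(-3)))) - 32435 = 220/(3*(((1 + 7*(-4))*(-3)))) - 32435 = 220/(3*(((1 - 28)*(-3)))) - 32435 = 220/(3*((-27*(-3)))) - 32435 = (220/3)/81 - 32435 = (220/3)*(1/81) - 32435 = 220/243 - 32435 = -7881485/243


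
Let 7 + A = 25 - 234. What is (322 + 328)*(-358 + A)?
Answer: -373100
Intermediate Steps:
A = -216 (A = -7 + (25 - 234) = -7 - 209 = -216)
(322 + 328)*(-358 + A) = (322 + 328)*(-358 - 216) = 650*(-574) = -373100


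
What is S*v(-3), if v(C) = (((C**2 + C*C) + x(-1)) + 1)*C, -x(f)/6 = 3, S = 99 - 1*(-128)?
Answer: -681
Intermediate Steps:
S = 227 (S = 99 + 128 = 227)
x(f) = -18 (x(f) = -6*3 = -18)
v(C) = C*(-17 + 2*C**2) (v(C) = (((C**2 + C*C) - 18) + 1)*C = (((C**2 + C**2) - 18) + 1)*C = ((2*C**2 - 18) + 1)*C = ((-18 + 2*C**2) + 1)*C = (-17 + 2*C**2)*C = C*(-17 + 2*C**2))
S*v(-3) = 227*(-3*(-17 + 2*(-3)**2)) = 227*(-3*(-17 + 2*9)) = 227*(-3*(-17 + 18)) = 227*(-3*1) = 227*(-3) = -681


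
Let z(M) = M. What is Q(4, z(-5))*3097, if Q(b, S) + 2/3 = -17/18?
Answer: -89813/18 ≈ -4989.6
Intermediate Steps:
Q(b, S) = -29/18 (Q(b, S) = -⅔ - 17/18 = -29/18)
Q(4, z(-5))*3097 = -29/18*3097 = -89813/18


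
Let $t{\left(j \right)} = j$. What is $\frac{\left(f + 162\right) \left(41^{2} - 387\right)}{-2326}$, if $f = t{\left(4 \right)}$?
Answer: $- \frac{107402}{1163} \approx -92.349$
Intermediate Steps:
$f = 4$
$\frac{\left(f + 162\right) \left(41^{2} - 387\right)}{-2326} = \frac{\left(4 + 162\right) \left(41^{2} - 387\right)}{-2326} = 166 \left(1681 - 387\right) \left(- \frac{1}{2326}\right) = 166 \cdot 1294 \left(- \frac{1}{2326}\right) = 214804 \left(- \frac{1}{2326}\right) = - \frac{107402}{1163}$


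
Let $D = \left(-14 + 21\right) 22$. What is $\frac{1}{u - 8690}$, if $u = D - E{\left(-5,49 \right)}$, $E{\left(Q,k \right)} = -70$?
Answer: $- \frac{1}{8466} \approx -0.00011812$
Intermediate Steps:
$D = 154$ ($D = 7 \cdot 22 = 154$)
$u = 224$ ($u = 154 - -70 = 154 + 70 = 224$)
$\frac{1}{u - 8690} = \frac{1}{224 - 8690} = \frac{1}{-8466} = - \frac{1}{8466}$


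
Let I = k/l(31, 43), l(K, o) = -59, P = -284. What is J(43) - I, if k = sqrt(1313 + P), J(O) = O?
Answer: 43 + 7*sqrt(21)/59 ≈ 43.544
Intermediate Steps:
k = 7*sqrt(21) (k = sqrt(1313 - 284) = sqrt(1029) = 7*sqrt(21) ≈ 32.078)
I = -7*sqrt(21)/59 (I = (7*sqrt(21))/(-59) = (7*sqrt(21))*(-1/59) = -7*sqrt(21)/59 ≈ -0.54370)
J(43) - I = 43 - (-7)*sqrt(21)/59 = 43 + 7*sqrt(21)/59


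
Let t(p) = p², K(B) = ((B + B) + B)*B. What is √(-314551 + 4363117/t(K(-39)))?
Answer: I*√6549252256802/4563 ≈ 560.85*I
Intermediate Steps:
K(B) = 3*B² (K(B) = (2*B + B)*B = (3*B)*B = 3*B²)
√(-314551 + 4363117/t(K(-39))) = √(-314551 + 4363117/((3*(-39)²)²)) = √(-314551 + 4363117/((3*1521)²)) = √(-314551 + 4363117/(4563²)) = √(-314551 + 4363117/20820969) = √(-6549252256802/20820969) = I*√6549252256802/4563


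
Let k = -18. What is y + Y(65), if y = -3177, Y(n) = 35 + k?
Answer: -3160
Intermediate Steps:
Y(n) = 17 (Y(n) = 35 - 18 = 17)
y + Y(65) = -3177 + 17 = -3160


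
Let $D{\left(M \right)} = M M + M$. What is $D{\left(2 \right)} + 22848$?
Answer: $22854$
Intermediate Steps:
$D{\left(M \right)} = M + M^{2}$ ($D{\left(M \right)} = M^{2} + M = M + M^{2}$)
$D{\left(2 \right)} + 22848 = 2 \left(1 + 2\right) + 22848 = 2 \cdot 3 + 22848 = 6 + 22848 = 22854$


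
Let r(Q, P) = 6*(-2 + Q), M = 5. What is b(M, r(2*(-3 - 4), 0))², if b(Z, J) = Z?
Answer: 25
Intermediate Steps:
r(Q, P) = -12 + 6*Q
b(M, r(2*(-3 - 4), 0))² = 5² = 25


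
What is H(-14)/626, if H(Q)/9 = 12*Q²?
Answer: 10584/313 ≈ 33.815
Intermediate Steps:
H(Q) = 108*Q² (H(Q) = 9*(12*Q²) = 108*Q²)
H(-14)/626 = (108*(-14)²)/626 = (108*196)*(1/626) = 21168*(1/626) = 10584/313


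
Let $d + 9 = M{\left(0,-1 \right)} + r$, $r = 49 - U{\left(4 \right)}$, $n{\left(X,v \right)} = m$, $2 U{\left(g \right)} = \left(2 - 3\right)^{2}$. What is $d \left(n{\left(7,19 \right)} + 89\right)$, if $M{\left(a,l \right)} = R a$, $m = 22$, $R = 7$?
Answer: $\frac{8769}{2} \approx 4384.5$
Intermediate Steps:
$U{\left(g \right)} = \frac{1}{2}$ ($U{\left(g \right)} = \frac{\left(2 - 3\right)^{2}}{2} = \frac{\left(-1\right)^{2}}{2} = \frac{1}{2} \cdot 1 = \frac{1}{2}$)
$n{\left(X,v \right)} = 22$
$M{\left(a,l \right)} = 7 a$
$r = \frac{97}{2}$ ($r = 49 - \frac{1}{2} = \frac{97}{2} \approx 48.5$)
$d = \frac{79}{2}$ ($d = -9 + \left(7 \cdot 0 + \frac{97}{2}\right) = -9 + \left(0 + \frac{97}{2}\right) = -9 + \frac{97}{2} = \frac{79}{2} \approx 39.5$)
$d \left(n{\left(7,19 \right)} + 89\right) = \frac{79 \left(22 + 89\right)}{2} = \frac{79}{2} \cdot 111 = \frac{8769}{2}$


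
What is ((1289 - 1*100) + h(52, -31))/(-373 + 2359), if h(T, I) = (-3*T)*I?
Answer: 6025/1986 ≈ 3.0337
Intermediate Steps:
h(T, I) = -3*I*T
((1289 - 1*100) + h(52, -31))/(-373 + 2359) = ((1289 - 1*100) - 3*(-31)*52)/(-373 + 2359) = ((1289 - 100) + 4836)/1986 = (1189 + 4836)*(1/1986) = 6025*(1/1986) = 6025/1986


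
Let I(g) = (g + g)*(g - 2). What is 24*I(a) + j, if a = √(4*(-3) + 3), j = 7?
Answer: -425 - 288*I ≈ -425.0 - 288.0*I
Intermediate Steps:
a = 3*I (a = √(-12 + 3) = √(-9) = 3*I ≈ 3.0*I)
I(g) = 2*g*(-2 + g) (I(g) = (2*g)*(-2 + g) = 2*g*(-2 + g))
24*I(a) + j = 24*(2*(3*I)*(-2 + 3*I)) + 7 = 24*(6*I*(-2 + 3*I)) + 7 = 144*I*(-2 + 3*I) + 7 = 7 + 144*I*(-2 + 3*I)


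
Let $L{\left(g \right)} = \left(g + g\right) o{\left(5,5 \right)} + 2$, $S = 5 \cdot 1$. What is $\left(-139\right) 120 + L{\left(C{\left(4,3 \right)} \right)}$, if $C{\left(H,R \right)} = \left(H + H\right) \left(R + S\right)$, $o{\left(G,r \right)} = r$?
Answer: $-16038$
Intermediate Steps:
$S = 5$
$C{\left(H,R \right)} = 2 H \left(5 + R\right)$ ($C{\left(H,R \right)} = \left(H + H\right) \left(R + 5\right) = 2 H \left(5 + R\right)$)
$L{\left(g \right)} = 2 + 10 g$ ($L{\left(g \right)} = \left(g + g\right) 5 + 2 = 2 g 5 + 2 = 10 g + 2 = 2 + 10 g$)
$\left(-139\right) 120 + L{\left(C{\left(4,3 \right)} \right)} = \left(-139\right) 120 + \left(2 + 10 \cdot 2 \cdot 4 \left(5 + 3\right)\right) = -16680 + \left(2 + 10 \cdot 2 \cdot 4 \cdot 8\right) = -16680 + \left(2 + 10 \cdot 64\right) = -16680 + \left(2 + 640\right) = -16680 + 642 = -16038$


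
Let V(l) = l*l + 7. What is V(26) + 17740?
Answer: 18423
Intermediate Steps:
V(l) = 7 + l**2 (V(l) = l**2 + 7 = 7 + l**2)
V(26) + 17740 = (7 + 26**2) + 17740 = (7 + 676) + 17740 = 683 + 17740 = 18423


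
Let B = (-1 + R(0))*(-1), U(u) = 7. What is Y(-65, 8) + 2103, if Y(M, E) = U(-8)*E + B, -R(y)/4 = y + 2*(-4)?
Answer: 2128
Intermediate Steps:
R(y) = 32 - 4*y (R(y) = -4*(y + 2*(-4)) = -4*(y - 8) = -4*(-8 + y) = 32 - 4*y)
B = -31 (B = (-1 + (32 - 4*0))*(-1) = (-1 + (32 + 0))*(-1) = (-1 + 32)*(-1) = 31*(-1) = -31)
Y(M, E) = -31 + 7*E (Y(M, E) = 7*E - 31 = -31 + 7*E)
Y(-65, 8) + 2103 = (-31 + 7*8) + 2103 = (-31 + 56) + 2103 = 25 + 2103 = 2128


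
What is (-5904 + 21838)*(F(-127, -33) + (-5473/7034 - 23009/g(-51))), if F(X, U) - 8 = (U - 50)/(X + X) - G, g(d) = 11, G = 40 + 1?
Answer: -166375363367152/4913249 ≈ -3.3863e+7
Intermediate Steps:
G = 41
F(X, U) = -33 + (-50 + U)/(2*X) (F(X, U) = 8 + ((U - 50)/(X + X) - 1*41) = 8 + ((-50 + U)/((2*X)) - 41) = 8 + ((-50 + U)*(1/(2*X)) - 41) = 8 + ((-50 + U)/(2*X) - 41) = 8 + (-41 + (-50 + U)/(2*X)) = -33 + (-50 + U)/(2*X))
(-5904 + 21838)*(F(-127, -33) + (-5473/7034 - 23009/g(-51))) = (-5904 + 21838)*((1/2)*(-50 - 33 - 66*(-127))/(-127) + (-5473/7034 - 23009/11)) = 15934*((1/2)*(-1/127)*(-50 - 33 + 8382) + (-5473*1/7034 - 23009*1/11)) = 15934*((1/2)*(-1/127)*8299 + (-5473/7034 - 23009/11)) = 15934*(-8299/254 - 161905509/77374) = 15934*(-10441531528/4913249) = -166375363367152/4913249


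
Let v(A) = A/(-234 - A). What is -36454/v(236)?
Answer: 4283345/59 ≈ 72599.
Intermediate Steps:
-36454/v(236) = -36454/((-1*236/(234 + 236))) = -36454/((-1*236/470)) = -36454/((-1*236*1/470)) = -36454/(-118/235) = -36454*(-235/118) = 4283345/59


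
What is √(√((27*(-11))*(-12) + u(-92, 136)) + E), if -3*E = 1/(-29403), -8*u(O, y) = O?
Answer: √(4 + 176418*√14302)/594 ≈ 7.7328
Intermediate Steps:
u(O, y) = -O/8
E = 1/88209 (E = -⅓/(-29403) = -⅓*(-1/29403) = 1/88209 ≈ 1.1337e-5)
√(√((27*(-11))*(-12) + u(-92, 136)) + E) = √(√((27*(-11))*(-12) - ⅛*(-92)) + 1/88209) = √(√(-297*(-12) + 23/2) + 1/88209) = √(√(3564 + 23/2) + 1/88209) = √(√(7151/2) + 1/88209) = √(√14302/2 + 1/88209) = √(1/88209 + √14302/2)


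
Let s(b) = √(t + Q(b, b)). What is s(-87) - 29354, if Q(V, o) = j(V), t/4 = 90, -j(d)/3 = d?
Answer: -29354 + 3*√69 ≈ -29329.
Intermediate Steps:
j(d) = -3*d
t = 360 (t = 4*90 = 360)
Q(V, o) = -3*V
s(b) = √(360 - 3*b)
s(-87) - 29354 = √(360 - 3*(-87)) - 29354 = √(360 + 261) - 29354 = √621 - 29354 = 3*√69 - 29354 = -29354 + 3*√69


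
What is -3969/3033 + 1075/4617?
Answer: -1673822/1555929 ≈ -1.0758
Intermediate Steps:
-3969/3033 + 1075/4617 = -3969*1/3033 + 1075*(1/4617) = -441/337 + 1075/4617 = -1673822/1555929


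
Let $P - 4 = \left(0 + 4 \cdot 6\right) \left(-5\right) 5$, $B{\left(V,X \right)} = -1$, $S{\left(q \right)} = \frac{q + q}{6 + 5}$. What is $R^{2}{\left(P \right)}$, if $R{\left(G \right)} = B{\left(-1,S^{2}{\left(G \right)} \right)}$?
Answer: $1$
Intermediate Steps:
$S{\left(q \right)} = \frac{2 q}{11}$
$P = -596$ ($P = 4 + \left(0 + 4 \cdot 6\right) \left(-5\right) 5 = 4 + \left(0 + 24\right) \left(-5\right) 5 = 4 + 24 \left(-5\right) 5 = 4 - 600 = -596$)
$R{\left(G \right)} = -1$
$R^{2}{\left(P \right)} = \left(-1\right)^{2} = 1$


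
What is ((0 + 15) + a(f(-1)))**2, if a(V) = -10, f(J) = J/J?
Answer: 25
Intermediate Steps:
f(J) = 1
((0 + 15) + a(f(-1)))**2 = ((0 + 15) - 10)**2 = (15 - 10)**2 = 5**2 = 25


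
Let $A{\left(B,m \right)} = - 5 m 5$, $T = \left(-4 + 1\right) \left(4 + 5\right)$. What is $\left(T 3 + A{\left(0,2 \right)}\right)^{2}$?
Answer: $17161$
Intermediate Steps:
$T = -27$ ($T = \left(-3\right) 9 = -27$)
$A{\left(B,m \right)} = - 25 m$
$\left(T 3 + A{\left(0,2 \right)}\right)^{2} = \left(\left(-27\right) 3 - 50\right)^{2} = \left(-81 - 50\right)^{2} = \left(-131\right)^{2} = 17161$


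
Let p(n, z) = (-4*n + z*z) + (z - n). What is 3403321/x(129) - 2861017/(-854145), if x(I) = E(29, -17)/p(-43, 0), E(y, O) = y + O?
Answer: 208329967224793/3416580 ≈ 6.0976e+7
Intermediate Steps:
E(y, O) = O + y
p(n, z) = z + z² - 5*n (p(n, z) = (-4*n + z²) + (z - n) = (z² - 4*n) + (z - n) = z + z² - 5*n)
x(I) = 12/215 (x(I) = (-17 + 29)/(0 + 0² - 5*(-43)) = 12/(0 + 0 + 215) = 12/215)
3403321/x(129) - 2861017/(-854145) = 3403321/(12/215) - 2861017/(-854145) = 3403321*(215/12) - 2861017*(-1/854145) = 731714015/12 + 2861017/854145 = 208329967224793/3416580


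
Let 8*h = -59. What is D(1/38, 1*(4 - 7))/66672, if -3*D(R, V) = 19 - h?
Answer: -211/1600128 ≈ -0.00013186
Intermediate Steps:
h = -59/8 (h = (⅛)*(-59) = -59/8 ≈ -7.3750)
D(R, V) = -211/24 (D(R, V) = -(19 - 1*(-59/8))/3 = -(19 + 59/8)/3 = -⅓*211/8 = -211/24)
D(1/38, 1*(4 - 7))/66672 = -211/24/66672 = -211/24*1/66672 = -211/1600128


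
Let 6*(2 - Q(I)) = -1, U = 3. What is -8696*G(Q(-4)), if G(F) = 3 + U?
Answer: -52176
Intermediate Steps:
Q(I) = 13/6 (Q(I) = 2 - 1/6*(-1) = 2 + 1/6 = 13/6)
G(F) = 6 (G(F) = 3 + 3 = 6)
-8696*G(Q(-4)) = -8696*6 = -52176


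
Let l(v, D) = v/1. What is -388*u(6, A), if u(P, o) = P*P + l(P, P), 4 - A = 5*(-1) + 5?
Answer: -16296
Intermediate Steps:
l(v, D) = v (l(v, D) = v*1 = v)
A = 4 (A = 4 - (5*(-1) + 5) = 4 - (-5 + 5) = 4 - 1*0 = 4 + 0 = 4)
u(P, o) = P + P² (u(P, o) = P*P + P = P² + P = P + P²)
-388*u(6, A) = -2328*(1 + 6) = -2328*7 = -388*42 = -16296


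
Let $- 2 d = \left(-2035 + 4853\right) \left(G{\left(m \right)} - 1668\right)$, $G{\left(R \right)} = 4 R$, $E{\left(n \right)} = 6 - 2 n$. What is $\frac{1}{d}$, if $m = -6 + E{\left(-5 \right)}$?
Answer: $\frac{1}{2293852} \approx 4.3595 \cdot 10^{-7}$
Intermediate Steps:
$m = 10$ ($m = -6 + \left(6 - -10\right) = -6 + \left(6 + 10\right) = -6 + 16 = 10$)
$d = 2293852$ ($d = - \frac{\left(-2035 + 4853\right) \left(4 \cdot 10 - 1668\right)}{2} = - \frac{2818 \left(40 - 1668\right)}{2} = - \frac{2818 \left(-1628\right)}{2} = \left(- \frac{1}{2}\right) \left(-4587704\right) = 2293852$)
$\frac{1}{d} = \frac{1}{2293852}$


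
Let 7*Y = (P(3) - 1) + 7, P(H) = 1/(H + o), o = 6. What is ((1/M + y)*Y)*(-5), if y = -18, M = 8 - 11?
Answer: 15125/189 ≈ 80.026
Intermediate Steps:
M = -3
P(H) = 1/(6 + H) (P(H) = 1/(H + 6) = 1/(6 + H))
Y = 55/63 (Y = ((1/(6 + 3) - 1) + 7)/7 = ((1/9 - 1) + 7)/7 = ((⅑ - 1) + 7)/7 = (-8/9 + 7)/7 = (⅐)*(55/9) = 55/63 ≈ 0.87302)
((1/M + y)*Y)*(-5) = ((1/(-3) - 18)*(55/63))*(-5) = ((-⅓ - 18)*(55/63))*(-5) = -55/3*55/63*(-5) = -3025/189*(-5) = 15125/189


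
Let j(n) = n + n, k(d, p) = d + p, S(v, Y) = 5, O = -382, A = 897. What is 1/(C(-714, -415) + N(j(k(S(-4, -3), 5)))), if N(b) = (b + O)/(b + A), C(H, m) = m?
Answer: -917/380917 ≈ -0.0024073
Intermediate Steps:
j(n) = 2*n
N(b) = (-382 + b)/(897 + b) (N(b) = (b - 382)/(b + 897) = (-382 + b)/(897 + b))
1/(C(-714, -415) + N(j(k(S(-4, -3), 5)))) = 1/(-415 + (-382 + 2*(5 + 5))/(897 + 2*(5 + 5))) = 1/(-415 + (-382 + 2*10)/(897 + 2*10)) = 1/(-415 + (-382 + 20)/(897 + 20)) = 1/(-415 - 362/917) = 1/(-380917/917) = -917/380917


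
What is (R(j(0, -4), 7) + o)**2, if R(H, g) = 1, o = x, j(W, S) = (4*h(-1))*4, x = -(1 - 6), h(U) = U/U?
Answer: 36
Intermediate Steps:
h(U) = 1
x = 5 (x = -1*(-5) = 5)
j(W, S) = 16 (j(W, S) = (4*1)*4 = 4*4 = 16)
o = 5
(R(j(0, -4), 7) + o)**2 = (1 + 5)**2 = 6**2 = 36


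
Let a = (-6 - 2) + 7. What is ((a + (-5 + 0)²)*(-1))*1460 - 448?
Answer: -35488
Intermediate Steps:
a = -1 (a = -8 + 7 = -1)
((a + (-5 + 0)²)*(-1))*1460 - 448 = ((-1 + (-5 + 0)²)*(-1))*1460 - 448 = ((-1 + (-5)²)*(-1))*1460 - 448 = ((-1 + 25)*(-1))*1460 - 448 = (24*(-1))*1460 - 448 = -24*1460 - 448 = -35040 - 448 = -35488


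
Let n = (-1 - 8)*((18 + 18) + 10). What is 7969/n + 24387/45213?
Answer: -116735393/6239394 ≈ -18.709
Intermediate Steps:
n = -414 (n = -9*(36 + 10) = -9*46 = -414)
7969/n + 24387/45213 = 7969/(-414) + 24387/45213 = 7969*(-1/414) + 24387*(1/45213) = -7969/414 + 8129/15071 = -116735393/6239394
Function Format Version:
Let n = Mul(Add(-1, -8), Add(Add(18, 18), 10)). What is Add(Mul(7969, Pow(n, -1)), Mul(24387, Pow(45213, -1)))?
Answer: Rational(-116735393, 6239394) ≈ -18.709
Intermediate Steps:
n = -414 (n = Mul(-9, Add(36, 10)) = Mul(-9, 46) = -414)
Add(Mul(7969, Pow(n, -1)), Mul(24387, Pow(45213, -1))) = Add(Mul(7969, Pow(-414, -1)), Mul(24387, Pow(45213, -1))) = Add(Mul(7969, Rational(-1, 414)), Mul(24387, Rational(1, 45213))) = Add(Rational(-7969, 414), Rational(8129, 15071)) = Rational(-116735393, 6239394)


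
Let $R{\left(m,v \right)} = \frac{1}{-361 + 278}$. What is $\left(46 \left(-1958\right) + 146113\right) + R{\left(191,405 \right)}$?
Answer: $\frac{4651734}{83} \approx 56045.0$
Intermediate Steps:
$R{\left(m,v \right)} = - \frac{1}{83}$ ($R{\left(m,v \right)} = \frac{1}{-83} = - \frac{1}{83}$)
$\left(46 \left(-1958\right) + 146113\right) + R{\left(191,405 \right)} = \left(46 \left(-1958\right) + 146113\right) - \frac{1}{83} = \left(-90068 + 146113\right) - \frac{1}{83} = 56045 - \frac{1}{83} = \frac{4651734}{83}$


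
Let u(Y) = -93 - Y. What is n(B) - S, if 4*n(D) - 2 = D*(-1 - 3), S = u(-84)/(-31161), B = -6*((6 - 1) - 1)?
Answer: 508957/20774 ≈ 24.500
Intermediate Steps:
B = -24 (B = -6*(5 - 1) = -6*4 = -24)
S = 3/10387 (S = (-93 - 1*(-84))/(-31161) = (-93 + 84)*(-1/31161) = -9*(-1/31161) = 3/10387 ≈ 0.00028882)
n(D) = ½ - D (n(D) = ½ + (D*(-1 - 3))/4 = ½ + (D*(-4))/4 = ½ + (-4*D)/4 = ½ - D)
n(B) - S = (½ - 1*(-24)) - 1*3/10387 = (½ + 24) - 3/10387 = 49/2 - 3/10387 = 508957/20774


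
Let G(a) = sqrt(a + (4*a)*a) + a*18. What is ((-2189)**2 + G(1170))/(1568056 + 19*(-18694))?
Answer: 4812781/1212870 + sqrt(608530)/404290 ≈ 3.9700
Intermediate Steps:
G(a) = sqrt(a + 4*a**2) + 18*a
((-2189)**2 + G(1170))/(1568056 + 19*(-18694)) = ((-2189)**2 + (sqrt(1170*(1 + 4*1170)) + 18*1170))/(1568056 + 19*(-18694)) = (4791721 + (sqrt(1170*(1 + 4680)) + 21060))/(1568056 - 355186) = (4791721 + (sqrt(1170*4681) + 21060))/1212870 = (4791721 + (sqrt(5476770) + 21060))*(1/1212870) = (4791721 + (3*sqrt(608530) + 21060))*(1/1212870) = (4791721 + (21060 + 3*sqrt(608530)))*(1/1212870) = (4812781 + 3*sqrt(608530))*(1/1212870) = 4812781/1212870 + sqrt(608530)/404290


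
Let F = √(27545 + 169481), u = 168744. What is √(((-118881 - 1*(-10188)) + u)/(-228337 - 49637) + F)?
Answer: √(-1854735186 + 8585504964*√197026)/92658 ≈ 21.063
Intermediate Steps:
F = √197026 ≈ 443.88
√(((-118881 - 1*(-10188)) + u)/(-228337 - 49637) + F) = √(((-118881 - 1*(-10188)) + 168744)/(-228337 - 49637) + √197026) = √(((-118881 + 10188) + 168744)/(-277974) + √197026) = √((-108693 + 168744)*(-1/277974) + √197026) = √(60051*(-1/277974) + √197026) = √(-20017/92658 + √197026)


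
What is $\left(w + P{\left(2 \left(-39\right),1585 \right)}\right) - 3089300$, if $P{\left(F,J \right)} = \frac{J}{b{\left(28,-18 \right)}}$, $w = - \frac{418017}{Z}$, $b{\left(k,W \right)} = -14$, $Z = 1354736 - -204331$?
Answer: $- \frac{22477478845611}{7275646} \approx -3.0894 \cdot 10^{6}$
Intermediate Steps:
$Z = 1559067$ ($Z = 1354736 + 204331 = 1559067$)
$w = - \frac{139339}{519689}$ ($w = - \frac{418017}{1559067} = \left(-418017\right) \frac{1}{1559067} = - \frac{139339}{519689} \approx -0.26812$)
$P{\left(F,J \right)} = - \frac{J}{14}$ ($P{\left(F,J \right)} = \frac{J}{-14} = J \left(- \frac{1}{14}\right) = - \frac{J}{14}$)
$\left(w + P{\left(2 \left(-39\right),1585 \right)}\right) - 3089300 = \left(- \frac{139339}{519689} - \frac{1585}{14}\right) - 3089300 = - \frac{825657811}{7275646} - 3089300 = - \frac{22477478845611}{7275646}$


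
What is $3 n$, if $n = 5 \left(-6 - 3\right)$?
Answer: $-135$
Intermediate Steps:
$n = -45$ ($n = 5 \left(-9\right) = -45$)
$3 n = 3 \left(-45\right) = -135$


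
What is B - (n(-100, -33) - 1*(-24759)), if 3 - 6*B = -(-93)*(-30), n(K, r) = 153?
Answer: -48893/2 ≈ -24447.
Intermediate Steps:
B = 931/2 (B = ½ - (-1)*(-93*(-30))/6 = ½ - (-1)*2790/6 = ½ - ⅙*(-2790) = ½ + 465 = 931/2 ≈ 465.50)
B - (n(-100, -33) - 1*(-24759)) = 931/2 - (153 - 1*(-24759)) = 931/2 - (153 + 24759) = 931/2 - 1*24912 = 931/2 - 24912 = -48893/2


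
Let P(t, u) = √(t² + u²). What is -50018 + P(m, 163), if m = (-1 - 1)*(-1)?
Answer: -50018 + √26573 ≈ -49855.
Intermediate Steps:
m = 2 (m = -2*(-1) = 2)
-50018 + P(m, 163) = -50018 + √(2² + 163²) = -50018 + √(4 + 26569) = -50018 + √26573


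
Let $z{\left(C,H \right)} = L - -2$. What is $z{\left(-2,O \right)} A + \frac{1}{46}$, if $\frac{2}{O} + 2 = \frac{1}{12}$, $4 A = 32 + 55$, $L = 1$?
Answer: $\frac{6005}{92} \approx 65.272$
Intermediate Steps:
$A = \frac{87}{4}$ ($A = \frac{32 + 55}{4} = \frac{1}{4} \cdot 87 = \frac{87}{4} \approx 21.75$)
$O = - \frac{24}{23}$ ($O = \frac{2}{-2 + \frac{1}{12}} = \frac{2}{- \frac{23}{12}} = 2 \left(- \frac{12}{23}\right) = - \frac{24}{23} \approx -1.0435$)
$z{\left(C,H \right)} = 3$ ($z{\left(C,H \right)} = 1 - -2 = 1 + 2 = 3$)
$z{\left(-2,O \right)} A + \frac{1}{46} = 3 \cdot \frac{87}{4} + \frac{1}{46} = \frac{261}{4} + \frac{1}{46} = \frac{6005}{92}$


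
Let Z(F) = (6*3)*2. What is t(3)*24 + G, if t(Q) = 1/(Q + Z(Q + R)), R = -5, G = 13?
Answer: 177/13 ≈ 13.615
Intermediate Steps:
Z(F) = 36 (Z(F) = 18*2 = 36)
t(Q) = 1/(36 + Q) (t(Q) = 1/(Q + 36) = 1/(36 + Q))
t(3)*24 + G = 24/(36 + 3) + 13 = 24/39 + 13 = (1/39)*24 + 13 = 8/13 + 13 = 177/13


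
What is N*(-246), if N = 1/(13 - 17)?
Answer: 123/2 ≈ 61.500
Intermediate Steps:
N = -1/4 (N = 1/(-4) = -1/4 ≈ -0.25000)
N*(-246) = -1/4*(-246) = 123/2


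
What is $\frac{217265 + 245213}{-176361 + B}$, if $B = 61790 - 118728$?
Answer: $- \frac{462478}{233299} \approx -1.9823$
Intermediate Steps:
$B = -56938$
$\frac{217265 + 245213}{-176361 + B} = \frac{217265 + 245213}{-176361 - 56938} = \frac{462478}{-233299} = 462478 \left(- \frac{1}{233299}\right) = - \frac{462478}{233299}$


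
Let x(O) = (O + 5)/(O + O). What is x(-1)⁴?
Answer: 16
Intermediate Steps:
x(O) = (5 + O)/(2*O) (x(O) = (5 + O)/((2*O)) = (5 + O)*(1/(2*O)) = (5 + O)/(2*O))
x(-1)⁴ = ((½)*(5 - 1)/(-1))⁴ = ((½)*(-1)*4)⁴ = (-2)⁴ = 16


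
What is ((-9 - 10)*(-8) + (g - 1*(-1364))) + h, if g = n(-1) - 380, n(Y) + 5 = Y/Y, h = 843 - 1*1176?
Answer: 799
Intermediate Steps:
h = -333 (h = 843 - 1176 = -333)
n(Y) = -4 (n(Y) = -5 + Y/Y = -5 + 1 = -4)
g = -384 (g = -4 - 380 = -384)
((-9 - 10)*(-8) + (g - 1*(-1364))) + h = ((-9 - 10)*(-8) + (-384 - 1*(-1364))) - 333 = (-19*(-8) + (-384 + 1364)) - 333 = (152 + 980) - 333 = 1132 - 333 = 799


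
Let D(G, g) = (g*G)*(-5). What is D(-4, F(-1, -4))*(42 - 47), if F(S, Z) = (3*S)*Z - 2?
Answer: -1000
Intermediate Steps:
F(S, Z) = -2 + 3*S*Z (F(S, Z) = 3*S*Z - 2 = -2 + 3*S*Z)
D(G, g) = -5*G*g (D(G, g) = (G*g)*(-5) = -5*G*g)
D(-4, F(-1, -4))*(42 - 47) = (-5*(-4)*(-2 + 3*(-1)*(-4)))*(42 - 47) = -5*(-4)*(-2 + 12)*(-5) = -5*(-4)*10*(-5) = 200*(-5) = -1000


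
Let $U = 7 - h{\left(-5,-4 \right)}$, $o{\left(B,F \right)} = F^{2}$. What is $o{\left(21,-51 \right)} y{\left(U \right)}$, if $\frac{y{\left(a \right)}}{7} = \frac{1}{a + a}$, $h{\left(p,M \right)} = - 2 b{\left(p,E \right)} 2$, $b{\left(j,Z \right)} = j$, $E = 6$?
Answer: $- \frac{18207}{26} \approx -700.27$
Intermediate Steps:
$h{\left(p,M \right)} = - 4 p$ ($h{\left(p,M \right)} = - 2 p 2 = - 4 p$)
$U = -13$ ($U = 7 - \left(-4\right) \left(-5\right) = 7 - 20 = -13$)
$y{\left(a \right)} = \frac{7}{2 a}$ ($y{\left(a \right)} = \frac{7}{a + a} = \frac{7}{2 a}$)
$o{\left(21,-51 \right)} y{\left(U \right)} = \left(-51\right)^{2} \frac{7}{2 \left(-13\right)} = 2601 \cdot \frac{7}{2} \left(- \frac{1}{13}\right) = 2601 \left(- \frac{7}{26}\right) = - \frac{18207}{26}$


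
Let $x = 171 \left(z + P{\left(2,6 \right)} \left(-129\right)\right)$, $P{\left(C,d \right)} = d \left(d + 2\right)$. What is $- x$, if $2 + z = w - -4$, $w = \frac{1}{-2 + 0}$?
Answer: $\frac{2117151}{2} \approx 1.0586 \cdot 10^{6}$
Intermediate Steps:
$w = - \frac{1}{2}$ ($w = \frac{1}{-2} = - \frac{1}{2} \approx -0.5$)
$P{\left(C,d \right)} = d \left(2 + d\right)$
$z = \frac{3}{2}$ ($z = -2 - - \frac{7}{2} = -2 + \left(- \frac{1}{2} + 4\right) = -2 + \frac{7}{2} = \frac{3}{2} \approx 1.5$)
$x = - \frac{2117151}{2}$ ($x = 171 \left(\frac{3}{2} + 6 \left(2 + 6\right) \left(-129\right)\right) = 171 \left(\frac{3}{2} + 6 \cdot 8 \left(-129\right)\right) = 171 \left(\frac{3}{2} + 48 \left(-129\right)\right) = 171 \left(\frac{3}{2} - 6192\right) = 171 \left(- \frac{12381}{2}\right) = - \frac{2117151}{2} \approx -1.0586 \cdot 10^{6}$)
$- x = \left(-1\right) \left(- \frac{2117151}{2}\right) = \frac{2117151}{2}$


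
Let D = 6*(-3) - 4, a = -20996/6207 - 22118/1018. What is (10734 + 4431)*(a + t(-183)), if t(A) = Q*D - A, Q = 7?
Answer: 62132774250/1053121 ≈ 58999.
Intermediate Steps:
a = -79330177/3159363 (a = -20996*1/6207 - 22118*1/1018 = -20996/6207 - 11059/509 = -79330177/3159363 ≈ -25.110)
D = -22 (D = -18 - 4 = -22)
t(A) = -154 - A (t(A) = 7*(-22) - A = -154 - A)
(10734 + 4431)*(a + t(-183)) = (10734 + 4431)*(-79330177/3159363 + (-154 - 1*(-183))) = 15165*(-79330177/3159363 + (-154 + 183)) = 15165*(-79330177/3159363 + 29) = 15165*(12291350/3159363) = 62132774250/1053121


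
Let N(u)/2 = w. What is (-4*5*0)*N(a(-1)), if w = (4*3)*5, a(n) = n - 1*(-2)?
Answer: 0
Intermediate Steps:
a(n) = 2 + n (a(n) = n + 2 = 2 + n)
w = 60 (w = 12*5 = 60)
N(u) = 120 (N(u) = 2*60 = 120)
(-4*5*0)*N(a(-1)) = (-4*5*0)*120 = -20*0*120 = 0*120 = 0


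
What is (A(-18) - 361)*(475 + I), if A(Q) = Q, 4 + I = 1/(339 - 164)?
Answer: -31239454/175 ≈ -1.7851e+5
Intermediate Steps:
I = -699/175 (I = -4 + 1/(339 - 164) = -4 + 1/175 = -699/175 ≈ -3.9943)
(A(-18) - 361)*(475 + I) = (-18 - 361)*(475 - 699/175) = -379*82426/175 = -31239454/175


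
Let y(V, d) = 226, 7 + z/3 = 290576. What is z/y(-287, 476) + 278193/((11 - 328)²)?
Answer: 87659836341/22710514 ≈ 3859.9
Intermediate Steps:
z = 871707 (z = -21 + 3*290576 = -21 + 871728 = 871707)
z/y(-287, 476) + 278193/((11 - 328)²) = 871707/226 + 278193/((11 - 328)²) = 871707*(1/226) + 278193/((-317)²) = 871707/226 + 278193/100489 = 87659836341/22710514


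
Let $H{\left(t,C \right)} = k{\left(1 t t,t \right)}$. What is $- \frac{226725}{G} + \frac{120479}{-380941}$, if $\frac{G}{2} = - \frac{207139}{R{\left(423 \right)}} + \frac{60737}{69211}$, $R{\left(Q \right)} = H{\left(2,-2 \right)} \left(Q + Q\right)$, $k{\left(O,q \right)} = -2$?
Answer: $- \frac{5058852107939177357}{5500431606077353} \approx -919.72$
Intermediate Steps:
$H{\left(t,C \right)} = -2$
$R{\left(Q \right)} = - 4 Q$ ($R{\left(Q \right)} = - 2 \left(Q + Q\right) = - 2 \cdot 2 Q = - 4 Q$)
$G = \frac{14439064333}{58552506}$ ($G = 2 \left(- \frac{207139}{\left(-4\right) 423} + \frac{60737}{69211}\right) = 2 \left(- \frac{207139}{-1692} + 60737 \cdot \frac{1}{69211}\right) = 2 \left(\left(-207139\right) \left(- \frac{1}{1692}\right) + \frac{60737}{69211}\right) = 2 \left(\frac{207139}{1692} + \frac{60737}{69211}\right) = 2 \cdot \frac{14439064333}{117105012} = \frac{14439064333}{58552506} \approx 246.6$)
$- \frac{226725}{G} + \frac{120479}{-380941} = - \frac{226725}{\frac{14439064333}{58552506}} + \frac{120479}{-380941} = \left(-226725\right) \frac{58552506}{14439064333} + 120479 \left(- \frac{1}{380941}\right) = - \frac{13275316922850}{14439064333} - \frac{120479}{380941} = - \frac{5058852107939177357}{5500431606077353}$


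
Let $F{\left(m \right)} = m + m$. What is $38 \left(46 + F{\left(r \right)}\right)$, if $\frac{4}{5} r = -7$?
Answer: $1083$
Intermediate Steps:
$r = - \frac{35}{4}$ ($r = \frac{5}{4} \left(-7\right) = - \frac{35}{4} \approx -8.75$)
$F{\left(m \right)} = 2 m$
$38 \left(46 + F{\left(r \right)}\right) = 38 \left(46 + 2 \left(- \frac{35}{4}\right)\right) = 38 \left(46 - \frac{35}{2}\right) = 38 \cdot \frac{57}{2} = 1083$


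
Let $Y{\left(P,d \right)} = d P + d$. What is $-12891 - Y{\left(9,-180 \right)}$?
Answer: $-11091$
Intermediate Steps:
$Y{\left(P,d \right)} = d + P d$ ($Y{\left(P,d \right)} = P d + d = d + P d$)
$-12891 - Y{\left(9,-180 \right)} = -12891 - - 180 \left(1 + 9\right) = -12891 - \left(-180\right) 10 = -12891 - -1800 = -12891 + 1800 = -11091$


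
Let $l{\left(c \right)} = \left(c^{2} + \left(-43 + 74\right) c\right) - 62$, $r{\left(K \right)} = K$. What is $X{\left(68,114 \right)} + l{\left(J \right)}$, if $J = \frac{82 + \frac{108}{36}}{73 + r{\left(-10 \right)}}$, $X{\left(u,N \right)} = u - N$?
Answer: $- \frac{255422}{3969} \approx -64.354$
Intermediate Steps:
$J = \frac{85}{63}$ ($J = \frac{82 + \frac{108}{36}}{73 - 10} = \frac{82 + 108 \cdot \frac{1}{36}}{63} = \left(82 + 3\right) \frac{1}{63} = 85 \cdot \frac{1}{63} = \frac{85}{63} \approx 1.3492$)
$l{\left(c \right)} = -62 + c^{2} + 31 c$ ($l{\left(c \right)} = \left(c^{2} + 31 c\right) - 62 = -62 + c^{2} + 31 c$)
$X{\left(68,114 \right)} + l{\left(J \right)} = \left(68 - 114\right) + \left(-62 + \left(\frac{85}{63}\right)^{2} + 31 \cdot \frac{85}{63}\right) = \left(68 - 114\right) + \left(-62 + \frac{7225}{3969} + \frac{2635}{63}\right) = -46 - \frac{72848}{3969} = - \frac{255422}{3969}$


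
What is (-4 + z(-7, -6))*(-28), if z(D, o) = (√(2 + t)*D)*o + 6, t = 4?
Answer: -56 - 1176*√6 ≈ -2936.6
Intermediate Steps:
z(D, o) = 6 + D*o*√6 (z(D, o) = (√(2 + 4)*D)*o + 6 = (√6*D)*o + 6 = (D*√6)*o + 6 = D*o*√6 + 6 = 6 + D*o*√6)
(-4 + z(-7, -6))*(-28) = (-4 + (6 - 7*(-6)*√6))*(-28) = (-4 + (6 + 42*√6))*(-28) = (2 + 42*√6)*(-28) = -56 - 1176*√6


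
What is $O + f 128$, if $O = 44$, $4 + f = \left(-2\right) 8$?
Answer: $-2516$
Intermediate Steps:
$f = -20$ ($f = -4 - 16 = -20$)
$O + f 128 = 44 - 2560 = -2516$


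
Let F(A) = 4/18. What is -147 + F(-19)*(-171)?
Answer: -185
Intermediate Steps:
F(A) = 2/9 (F(A) = 4*(1/18) = 2/9)
-147 + F(-19)*(-171) = -147 + (2/9)*(-171) = -147 - 38 = -185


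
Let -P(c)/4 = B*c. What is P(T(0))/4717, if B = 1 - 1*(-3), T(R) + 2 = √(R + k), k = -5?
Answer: 32/4717 - 16*I*√5/4717 ≈ 0.006784 - 0.0075847*I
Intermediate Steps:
T(R) = -2 + √(-5 + R) (T(R) = -2 + √(R - 5) = -2 + √(-5 + R))
B = 4 (B = 1 + 3 = 4)
P(c) = -16*c
P(T(0))/4717 = -16*(-2 + √(-5 + 0))/4717 = -16*(-2 + √(-5))*(1/4717) = -16*(-2 + I*√5)*(1/4717) = (32 - 16*I*√5)*(1/4717) = 32/4717 - 16*I*√5/4717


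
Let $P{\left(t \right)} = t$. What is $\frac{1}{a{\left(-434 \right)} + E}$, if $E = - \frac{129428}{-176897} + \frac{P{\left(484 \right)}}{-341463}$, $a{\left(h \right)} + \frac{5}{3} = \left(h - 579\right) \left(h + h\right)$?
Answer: $\frac{20134593437}{17704007001088385} \approx 1.1373 \cdot 10^{-6}$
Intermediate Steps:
$a{\left(h \right)} = - \frac{5}{3} + 2 h \left(-579 + h\right)$ ($a{\left(h \right)} = - \frac{5}{3} + \left(h - 579\right) \left(h + h\right) = - \frac{5}{3} + \left(-579 + h\right) 2 h = - \frac{5}{3} + 2 h \left(-579 + h\right)$)
$E = \frac{44109255016}{60403780311}$ ($E = - \frac{129428}{-176897} + \frac{484}{-341463} = \left(-129428\right) \left(- \frac{1}{176897}\right) + 484 \left(- \frac{1}{341463}\right) = \frac{129428}{176897} - \frac{484}{341463} = \frac{44109255016}{60403780311} \approx 0.73024$)
$\frac{1}{a{\left(-434 \right)} + E} = \frac{1}{\left(- \frac{5}{3} - -502572 + 2 \left(-434\right)^{2}\right) + \frac{44109255016}{60403780311}} = \frac{1}{\left(- \frac{5}{3} + 502572 + 2 \cdot 188356\right) + \frac{44109255016}{60403780311}} = \frac{1}{\left(- \frac{5}{3} + 502572 + 376712\right) + \frac{44109255016}{60403780311}} = \frac{1}{\frac{2637847}{3} + \frac{44109255016}{60403780311}} = \frac{1}{\frac{17704007001088385}{20134593437}} = \frac{20134593437}{17704007001088385}$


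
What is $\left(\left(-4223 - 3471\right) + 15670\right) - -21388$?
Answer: $29364$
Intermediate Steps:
$\left(\left(-4223 - 3471\right) + 15670\right) - -21388 = \left(-7694 + 15670\right) + 21388 = 7976 + 21388 = 29364$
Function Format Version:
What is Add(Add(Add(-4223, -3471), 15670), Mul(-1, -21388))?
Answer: 29364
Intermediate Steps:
Add(Add(Add(-4223, -3471), 15670), Mul(-1, -21388)) = Add(Add(-7694, 15670), 21388) = Add(7976, 21388) = 29364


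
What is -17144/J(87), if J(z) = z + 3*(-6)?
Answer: -17144/69 ≈ -248.46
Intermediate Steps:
J(z) = -18 + z (J(z) = z - 18 = -18 + z)
-17144/J(87) = -17144/(-18 + 87) = -17144/69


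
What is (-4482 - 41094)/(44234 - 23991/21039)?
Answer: -319624488/310205045 ≈ -1.0304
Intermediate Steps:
(-4482 - 41094)/(44234 - 23991/21039) = -45576/(44234 - 23991*1/21039) = -45576/(44234 - 7997/7013) = -45576/310205045/7013 = -45576*7013/310205045 = -319624488/310205045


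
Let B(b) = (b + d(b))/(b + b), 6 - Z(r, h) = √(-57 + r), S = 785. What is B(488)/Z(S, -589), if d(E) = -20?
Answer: -351/84424 - 117*√182/84424 ≈ -0.022854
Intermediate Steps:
Z(r, h) = 6 - √(-57 + r)
B(b) = (-20 + b)/(2*b) (B(b) = (b - 20)/(b + b) = (-20 + b)/((2*b)) = (-20 + b)*(1/(2*b)) = (-20 + b)/(2*b))
B(488)/Z(S, -589) = ((½)*(-20 + 488)/488)/(6 - √(-57 + 785)) = ((½)*(1/488)*468)/(6 - √728) = 117/(244*(6 - 2*√182))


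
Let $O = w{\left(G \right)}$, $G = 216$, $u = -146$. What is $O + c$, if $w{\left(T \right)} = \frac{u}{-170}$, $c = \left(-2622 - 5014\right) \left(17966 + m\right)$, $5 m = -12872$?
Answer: $- \frac{9990071823}{85} \approx -1.1753 \cdot 10^{8}$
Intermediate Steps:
$m = - \frac{12872}{5}$ ($m = \frac{1}{5} \left(-12872\right) = - \frac{12872}{5} \approx -2574.4$)
$c = - \frac{587651288}{5}$ ($c = \left(-2622 - 5014\right) \left(17966 - \frac{12872}{5}\right) = \left(-7636\right) \frac{76958}{5} = - \frac{587651288}{5} \approx -1.1753 \cdot 10^{8}$)
$w{\left(T \right)} = \frac{73}{85}$ ($w{\left(T \right)} = - \frac{146}{-170} = \left(-146\right) \left(- \frac{1}{170}\right) = \frac{73}{85}$)
$O = \frac{73}{85} \approx 0.85882$
$O + c = \frac{73}{85} - \frac{587651288}{5} = - \frac{9990071823}{85}$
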